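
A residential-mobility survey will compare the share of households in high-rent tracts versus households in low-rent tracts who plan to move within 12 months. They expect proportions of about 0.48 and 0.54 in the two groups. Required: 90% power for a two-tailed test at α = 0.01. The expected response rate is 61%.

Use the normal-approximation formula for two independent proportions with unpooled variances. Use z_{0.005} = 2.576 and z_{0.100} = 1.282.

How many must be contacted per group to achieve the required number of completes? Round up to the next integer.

n = (z_{α/2} + z_β)² · [p₁(1−p₁) + p₂(1−p₂)] / (p₁ − p₂)²
  = (2.576 + 1.282)² · (0.48·0.52 + 0.54·0.46) / (-0.06)²
  = (3.858)² · (0.2496 + 0.2484) / 0.0036
  = 14.8842 · 0.4980 / 0.0036
  = 2058.98
Adjust for 61% response: 2058.98 / 0.61 = 3375.37.
Round up → n = 3376 per group.

n = 3376 per group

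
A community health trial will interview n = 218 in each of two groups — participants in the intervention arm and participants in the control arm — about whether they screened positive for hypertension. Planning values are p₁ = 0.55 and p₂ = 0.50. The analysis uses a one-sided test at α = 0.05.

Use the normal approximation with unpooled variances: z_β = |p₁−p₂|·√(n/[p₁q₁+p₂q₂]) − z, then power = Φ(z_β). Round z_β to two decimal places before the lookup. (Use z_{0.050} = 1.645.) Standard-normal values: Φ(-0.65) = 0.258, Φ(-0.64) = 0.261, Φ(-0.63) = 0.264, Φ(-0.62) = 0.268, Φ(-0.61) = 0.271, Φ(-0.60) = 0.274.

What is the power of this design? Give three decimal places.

Power ≈ 0.274

z_β = |p₁−p₂|·√(n/[p₁q₁+p₂q₂]) − z_α
    = 0.05 · √(218/0.4975) − 1.645
    = 0.05 · 20.9330 − 1.645
    = 1.0467 − 1.645 = -0.5983 → -0.60
Power = Φ(-0.60) = 0.274.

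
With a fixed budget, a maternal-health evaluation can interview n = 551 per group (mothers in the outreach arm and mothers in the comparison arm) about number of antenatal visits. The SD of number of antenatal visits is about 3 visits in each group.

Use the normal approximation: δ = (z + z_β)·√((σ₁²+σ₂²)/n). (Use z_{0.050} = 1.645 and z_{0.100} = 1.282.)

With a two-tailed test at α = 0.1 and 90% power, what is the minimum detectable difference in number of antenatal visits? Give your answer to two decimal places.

δ = (z_{α/2} + z_β) · √((σ₁²+σ₂²)/n)
  = (1.645 + 1.282) · √(18/551)
  = 2.927 · √0.03267
  = 2.927 · 0.1807
  = 0.5290

Minimum detectable difference ≈ 0.53 visits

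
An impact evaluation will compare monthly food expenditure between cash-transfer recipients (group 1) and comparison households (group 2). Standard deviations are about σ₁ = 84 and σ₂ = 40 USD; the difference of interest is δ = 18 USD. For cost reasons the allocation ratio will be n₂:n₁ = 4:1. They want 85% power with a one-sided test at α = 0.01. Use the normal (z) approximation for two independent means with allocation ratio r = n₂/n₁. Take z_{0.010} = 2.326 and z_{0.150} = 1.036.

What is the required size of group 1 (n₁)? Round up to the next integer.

n₁ = 261

n₁ = (z_α + z_β)² · (σ₁² + σ₂²/r) / δ²
   = (2.326 + 1.036)² · (84² + 40²/4) / 18²
   = 11.3030 · (7056 + 400) / 324
   = 11.3030 · 7456 / 324
   = 260.11
Round up → n₁ = 261; n₂ = r·n₁ = 4 × 261 = 1044.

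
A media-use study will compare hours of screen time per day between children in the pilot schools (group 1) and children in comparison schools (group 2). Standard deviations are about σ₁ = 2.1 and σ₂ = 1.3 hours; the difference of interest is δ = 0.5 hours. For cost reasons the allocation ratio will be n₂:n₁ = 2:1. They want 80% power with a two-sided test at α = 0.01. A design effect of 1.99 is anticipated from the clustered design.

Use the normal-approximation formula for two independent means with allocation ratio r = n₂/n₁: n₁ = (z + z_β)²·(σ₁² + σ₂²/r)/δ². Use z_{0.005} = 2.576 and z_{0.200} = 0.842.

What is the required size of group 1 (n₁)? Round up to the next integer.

n₁ = 489

n₁ = (z_{α/2} + z_β)² · (σ₁² + σ₂²/r) / δ²
   = (2.576 + 0.842)² · (2.1² + 1.3²/2) / 0.5²
   = 11.6827 · (4.41 + 0.845) / 0.25
   = 11.6827 · 5.255 / 0.25
   = 245.57
Design effect: 1.99 × 245.57 = 488.69.
Round up → n₁ = 489; n₂ = r·n₁ = 2 × 489 = 978.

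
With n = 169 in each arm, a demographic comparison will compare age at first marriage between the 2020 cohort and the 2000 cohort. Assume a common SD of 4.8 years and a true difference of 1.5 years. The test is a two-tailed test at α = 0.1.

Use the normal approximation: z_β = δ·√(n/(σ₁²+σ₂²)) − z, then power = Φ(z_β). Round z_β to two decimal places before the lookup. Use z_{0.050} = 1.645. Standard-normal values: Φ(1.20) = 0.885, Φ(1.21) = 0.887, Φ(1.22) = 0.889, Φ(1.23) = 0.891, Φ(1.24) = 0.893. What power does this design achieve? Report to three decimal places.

Power ≈ 0.891

z_β = δ·√(n/(σ₁²+σ₂²)) − z_{α/2}
    = 1.5 · √(169/46.08) − 1.645
    = 1.5 · 1.91508 − 1.645
    = 2.8726 − 1.645 = 1.2276 → 1.23
Power = Φ(1.23) = 0.891.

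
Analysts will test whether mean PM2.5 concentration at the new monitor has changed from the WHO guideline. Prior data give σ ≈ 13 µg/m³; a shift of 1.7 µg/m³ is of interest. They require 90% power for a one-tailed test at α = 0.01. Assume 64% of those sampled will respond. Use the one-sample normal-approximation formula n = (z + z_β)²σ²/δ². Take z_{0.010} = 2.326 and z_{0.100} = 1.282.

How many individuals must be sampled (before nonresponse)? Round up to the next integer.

n = (z_α + z_β)² · σ² / δ²
  = (2.326 + 1.282)² · 13² / 1.7²
  = 13.0177 · 169 / 2.89
  = 761.24
Adjust for 64% response: 761.24 / 0.64 = 1189.44.
Round up → n = 1190.

n = 1190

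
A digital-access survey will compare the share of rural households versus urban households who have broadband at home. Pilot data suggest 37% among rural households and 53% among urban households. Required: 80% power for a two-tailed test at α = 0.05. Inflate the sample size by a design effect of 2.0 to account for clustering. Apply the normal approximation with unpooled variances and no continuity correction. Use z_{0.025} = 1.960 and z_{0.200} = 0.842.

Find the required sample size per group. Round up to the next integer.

n = (z_{α/2} + z_β)² · [p₁(1−p₁) + p₂(1−p₂)] / (p₁ − p₂)²
  = (1.960 + 0.842)² · (0.37·0.63 + 0.53·0.47) / (-0.16)²
  = (2.802)² · (0.2331 + 0.2491) / 0.0256
  = 7.8512 · 0.4822 / 0.0256
  = 147.88
Design effect: 2.0 × 147.88 = 295.77.
Round up → n = 296 per group.

n = 296 per group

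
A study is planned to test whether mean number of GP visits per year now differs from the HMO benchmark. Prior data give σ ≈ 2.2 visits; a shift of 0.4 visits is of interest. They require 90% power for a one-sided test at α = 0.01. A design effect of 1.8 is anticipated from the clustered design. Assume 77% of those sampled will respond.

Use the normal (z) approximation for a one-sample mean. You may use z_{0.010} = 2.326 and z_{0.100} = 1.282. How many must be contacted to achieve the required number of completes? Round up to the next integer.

n = (z_α + z_β)² · σ² / δ²
  = (2.326 + 1.282)² · 2.2² / 0.4²
  = 13.0177 · 4.84 / 0.16
  = 393.78
Design effect: 1.8 × 393.78 = 708.81.
Adjust for 77% response: 708.81 / 0.77 = 920.53.
Round up → n = 921.

n = 921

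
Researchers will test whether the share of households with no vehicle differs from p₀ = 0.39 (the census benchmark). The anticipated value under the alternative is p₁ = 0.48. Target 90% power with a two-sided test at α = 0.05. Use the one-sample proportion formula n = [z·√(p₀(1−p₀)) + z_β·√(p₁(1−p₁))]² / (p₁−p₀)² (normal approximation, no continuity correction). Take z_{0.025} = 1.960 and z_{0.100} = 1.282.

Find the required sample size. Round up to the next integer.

n = 315

n = [z_{α/2}·√(p₀q₀) + z_β·√(p₁q₁)]² / (p₁ − p₀)²
  = [1.960·√(0.39·0.61) + 1.282·√(0.48·0.52)]² / (0.09)²
  = [1.960·0.4877 + 1.282·0.4996]² / 0.0081
  = [1.5965]² / 0.0081
  = 314.66
Round up → n = 315.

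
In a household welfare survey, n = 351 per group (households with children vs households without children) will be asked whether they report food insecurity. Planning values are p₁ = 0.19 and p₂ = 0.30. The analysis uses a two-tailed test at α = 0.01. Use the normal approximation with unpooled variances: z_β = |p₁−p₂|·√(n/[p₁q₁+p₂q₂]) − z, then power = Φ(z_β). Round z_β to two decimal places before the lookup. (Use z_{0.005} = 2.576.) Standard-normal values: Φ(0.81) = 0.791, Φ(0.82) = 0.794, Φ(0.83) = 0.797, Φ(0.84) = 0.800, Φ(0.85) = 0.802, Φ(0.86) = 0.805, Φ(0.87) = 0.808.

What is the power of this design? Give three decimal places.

z_β = |p₁−p₂|·√(n/[p₁q₁+p₂q₂]) − z_{α/2}
    = 0.11 · √(351/0.3639) − 2.576
    = 0.11 · 31.0572 − 2.576
    = 3.4163 − 2.576 = 0.8403 → 0.84
Power = Φ(0.84) = 0.800.

Power ≈ 0.800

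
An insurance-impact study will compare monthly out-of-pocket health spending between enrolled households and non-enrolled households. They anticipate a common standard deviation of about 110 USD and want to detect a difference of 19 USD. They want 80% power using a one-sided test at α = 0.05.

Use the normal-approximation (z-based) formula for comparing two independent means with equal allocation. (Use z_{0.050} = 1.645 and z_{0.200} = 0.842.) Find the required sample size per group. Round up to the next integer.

n = 415 per group

n = (z_α + z_β)² · (σ₁² + σ₂²) / δ²
  = (1.645 + 0.842)² · (2·110² = 24200) / 19²
  = 6.1852 · 24200 / 361
  = 414.63
Round up → n = 415 per group.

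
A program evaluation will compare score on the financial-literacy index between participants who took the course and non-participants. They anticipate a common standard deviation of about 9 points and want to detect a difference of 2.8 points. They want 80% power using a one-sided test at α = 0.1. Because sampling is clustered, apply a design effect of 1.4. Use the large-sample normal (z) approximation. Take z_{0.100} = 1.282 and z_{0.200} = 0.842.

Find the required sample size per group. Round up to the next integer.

n = 131 per group

n = (z_α + z_β)² · (σ₁² + σ₂²) / δ²
  = (1.282 + 0.842)² · (2·9² = 162) / 2.8²
  = 4.5114 · 162 / 7.84
  = 93.22
Design effect: 1.4 × 93.22 = 130.51.
Round up → n = 131 per group.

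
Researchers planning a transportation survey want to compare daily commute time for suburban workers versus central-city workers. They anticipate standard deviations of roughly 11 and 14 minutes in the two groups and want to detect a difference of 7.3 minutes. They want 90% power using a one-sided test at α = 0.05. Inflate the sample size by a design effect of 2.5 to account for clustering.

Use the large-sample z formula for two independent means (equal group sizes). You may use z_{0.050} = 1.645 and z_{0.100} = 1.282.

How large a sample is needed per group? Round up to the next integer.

n = (z_α + z_β)² · (σ₁² + σ₂²) / δ²
  = (1.645 + 1.282)² · (11² + 14² = 317) / 7.3²
  = 8.5673 · 317 / 53.29
  = 50.96
Design effect: 2.5 × 50.96 = 127.41.
Round up → n = 128 per group.

n = 128 per group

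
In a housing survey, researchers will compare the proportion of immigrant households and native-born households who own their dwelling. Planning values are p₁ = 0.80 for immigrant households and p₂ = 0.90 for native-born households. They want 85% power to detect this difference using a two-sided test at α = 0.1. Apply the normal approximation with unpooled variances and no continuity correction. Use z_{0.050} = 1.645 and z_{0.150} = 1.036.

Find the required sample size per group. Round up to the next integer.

n = (z_{α/2} + z_β)² · [p₁(1−p₁) + p₂(1−p₂)] / (p₁ − p₂)²
  = (1.645 + 1.036)² · (0.80·0.20 + 0.90·0.10) / (-0.10)²
  = (2.681)² · (0.1600 + 0.0900) / 0.0100
  = 7.1878 · 0.2500 / 0.0100
  = 179.69
Round up → n = 180 per group.

n = 180 per group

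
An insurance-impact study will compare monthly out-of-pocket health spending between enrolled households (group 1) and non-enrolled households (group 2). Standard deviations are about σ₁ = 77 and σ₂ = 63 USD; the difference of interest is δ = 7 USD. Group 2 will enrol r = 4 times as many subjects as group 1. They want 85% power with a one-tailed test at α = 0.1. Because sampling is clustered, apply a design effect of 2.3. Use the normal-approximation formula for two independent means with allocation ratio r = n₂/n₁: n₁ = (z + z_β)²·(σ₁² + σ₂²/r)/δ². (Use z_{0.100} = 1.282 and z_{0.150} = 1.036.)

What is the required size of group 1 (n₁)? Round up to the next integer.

n₁ = (z_α + z_β)² · (σ₁² + σ₂²/r) / δ²
   = (1.282 + 1.036)² · (77² + 63²/4) / 7²
   = 5.3731 · (5929 + 992.25) / 49
   = 5.3731 · 6921.2 / 49
   = 758.95
Design effect: 2.3 × 758.95 = 1745.59.
Round up → n₁ = 1746; n₂ = r·n₁ = 4 × 1746 = 6984.

n₁ = 1746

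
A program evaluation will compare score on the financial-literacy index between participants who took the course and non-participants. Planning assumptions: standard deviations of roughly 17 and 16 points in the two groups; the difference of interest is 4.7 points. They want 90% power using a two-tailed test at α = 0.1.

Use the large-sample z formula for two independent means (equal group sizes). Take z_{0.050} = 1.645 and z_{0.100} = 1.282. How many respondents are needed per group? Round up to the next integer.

n = 212 per group

n = (z_{α/2} + z_β)² · (σ₁² + σ₂²) / δ²
  = (1.645 + 1.282)² · (17² + 16² = 545) / 4.7²
  = 8.5673 · 545 / 22.09
  = 211.37
Round up → n = 212 per group.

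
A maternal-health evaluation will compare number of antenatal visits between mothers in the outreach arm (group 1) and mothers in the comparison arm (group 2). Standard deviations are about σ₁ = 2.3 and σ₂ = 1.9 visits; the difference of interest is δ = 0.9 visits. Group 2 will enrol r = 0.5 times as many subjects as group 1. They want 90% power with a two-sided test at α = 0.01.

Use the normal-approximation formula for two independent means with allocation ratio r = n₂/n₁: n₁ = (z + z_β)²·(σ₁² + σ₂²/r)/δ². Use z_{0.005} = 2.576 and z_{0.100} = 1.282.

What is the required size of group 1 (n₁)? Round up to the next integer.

n₁ = 230

n₁ = (z_{α/2} + z_β)² · (σ₁² + σ₂²/r) / δ²
   = (2.576 + 1.282)² · (2.3² + 1.9²/0.5) / 0.9²
   = 14.8842 · (5.29 + 7.22) / 0.81
   = 14.8842 · 12.51 / 0.81
   = 229.88
Round up → n₁ = 230; n₂ = r·n₁ = 0.5 × 230 = 115.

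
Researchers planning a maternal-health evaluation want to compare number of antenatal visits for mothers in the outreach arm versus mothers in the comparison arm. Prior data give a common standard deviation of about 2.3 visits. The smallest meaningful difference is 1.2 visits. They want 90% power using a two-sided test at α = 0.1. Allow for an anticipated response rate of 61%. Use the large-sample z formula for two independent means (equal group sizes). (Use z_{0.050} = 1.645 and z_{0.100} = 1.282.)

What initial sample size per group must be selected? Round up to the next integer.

n = 104 per group

n = (z_{α/2} + z_β)² · (σ₁² + σ₂²) / δ²
  = (1.645 + 1.282)² · (2·2.3² = 10.58) / 1.2²
  = 8.5673 · 10.58 / 1.44
  = 62.95
Adjust for 61% response: 62.95 / 0.61 = 103.19.
Round up → n = 104 per group.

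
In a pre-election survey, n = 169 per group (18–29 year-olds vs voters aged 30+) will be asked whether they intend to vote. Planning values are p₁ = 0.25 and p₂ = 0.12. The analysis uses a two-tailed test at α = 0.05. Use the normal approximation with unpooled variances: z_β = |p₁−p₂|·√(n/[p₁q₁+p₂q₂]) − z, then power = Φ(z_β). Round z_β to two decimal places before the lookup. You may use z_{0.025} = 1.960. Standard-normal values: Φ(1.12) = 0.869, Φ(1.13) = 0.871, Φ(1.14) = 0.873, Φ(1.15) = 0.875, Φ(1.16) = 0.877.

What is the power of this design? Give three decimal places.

Power ≈ 0.877

z_β = |p₁−p₂|·√(n/[p₁q₁+p₂q₂]) − z_{α/2}
    = 0.13 · √(169/0.2931) − 1.960
    = 0.13 · 24.0124 − 1.960
    = 3.1216 − 1.960 = 1.1616 → 1.16
Power = Φ(1.16) = 0.877.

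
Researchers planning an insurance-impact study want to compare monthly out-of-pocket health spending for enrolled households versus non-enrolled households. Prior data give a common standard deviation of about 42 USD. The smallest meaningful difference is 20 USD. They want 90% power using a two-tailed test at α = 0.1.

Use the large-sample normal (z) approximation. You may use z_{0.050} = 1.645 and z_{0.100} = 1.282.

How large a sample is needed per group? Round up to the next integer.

n = 76 per group

n = (z_{α/2} + z_β)² · (σ₁² + σ₂²) / δ²
  = (1.645 + 1.282)² · (2·42² = 3528) / 20²
  = 8.5673 · 3528 / 400
  = 75.56
Round up → n = 76 per group.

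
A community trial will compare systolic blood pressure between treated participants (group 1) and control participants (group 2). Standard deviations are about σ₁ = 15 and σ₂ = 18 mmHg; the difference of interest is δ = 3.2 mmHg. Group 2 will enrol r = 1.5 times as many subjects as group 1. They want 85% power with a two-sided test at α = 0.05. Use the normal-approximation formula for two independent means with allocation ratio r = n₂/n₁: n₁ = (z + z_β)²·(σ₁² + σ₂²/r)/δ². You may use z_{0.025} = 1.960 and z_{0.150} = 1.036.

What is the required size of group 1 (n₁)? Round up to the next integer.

n₁ = (z_{α/2} + z_β)² · (σ₁² + σ₂²/r) / δ²
   = (1.960 + 1.036)² · (15² + 18²/1.5) / 3.2²
   = 8.9760 · (225 + 216) / 10.24
   = 8.9760 · 441 / 10.24
   = 386.56
Round up → n₁ = 387; n₂ = r·n₁ = 1.5 × 387 = 581.

n₁ = 387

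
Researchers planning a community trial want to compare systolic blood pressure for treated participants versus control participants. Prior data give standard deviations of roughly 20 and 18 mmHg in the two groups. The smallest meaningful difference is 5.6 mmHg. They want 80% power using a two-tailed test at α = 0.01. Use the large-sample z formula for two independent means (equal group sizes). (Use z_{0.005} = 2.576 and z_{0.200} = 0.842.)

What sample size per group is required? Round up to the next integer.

n = (z_{α/2} + z_β)² · (σ₁² + σ₂²) / δ²
  = (2.576 + 0.842)² · (20² + 18² = 724) / 5.6²
  = 11.6827 · 724 / 31.36
  = 269.72
Round up → n = 270 per group.

n = 270 per group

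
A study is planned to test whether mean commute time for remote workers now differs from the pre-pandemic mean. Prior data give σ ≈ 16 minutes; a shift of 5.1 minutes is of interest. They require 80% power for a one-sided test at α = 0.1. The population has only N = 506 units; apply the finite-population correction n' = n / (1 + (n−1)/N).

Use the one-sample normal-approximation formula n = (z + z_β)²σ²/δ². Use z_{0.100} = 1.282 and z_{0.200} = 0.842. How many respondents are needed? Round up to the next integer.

n = (z_α + z_β)² · σ² / δ²
  = (1.282 + 0.842)² · 16² / 5.1²
  = 4.5114 · 256 / 26.01
  = 44.40
Finite-population correction (N = 506): 44.40 / (1 + (44.40 − 1)/506) = 40.89.
Round up → n = 41.

n = 41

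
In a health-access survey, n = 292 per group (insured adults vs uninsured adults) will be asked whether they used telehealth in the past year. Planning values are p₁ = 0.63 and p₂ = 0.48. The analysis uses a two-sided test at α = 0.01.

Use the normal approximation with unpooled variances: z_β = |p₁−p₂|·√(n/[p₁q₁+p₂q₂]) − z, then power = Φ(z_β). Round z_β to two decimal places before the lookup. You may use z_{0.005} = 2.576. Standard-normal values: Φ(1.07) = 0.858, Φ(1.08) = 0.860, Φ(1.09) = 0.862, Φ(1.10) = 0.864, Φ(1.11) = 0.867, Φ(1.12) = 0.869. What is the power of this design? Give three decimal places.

Power ≈ 0.867

z_β = |p₁−p₂|·√(n/[p₁q₁+p₂q₂]) − z_{α/2}
    = 0.15 · √(292/0.4827) − 2.576
    = 0.15 · 24.5953 − 2.576
    = 3.6893 − 2.576 = 1.1133 → 1.11
Power = Φ(1.11) = 0.867.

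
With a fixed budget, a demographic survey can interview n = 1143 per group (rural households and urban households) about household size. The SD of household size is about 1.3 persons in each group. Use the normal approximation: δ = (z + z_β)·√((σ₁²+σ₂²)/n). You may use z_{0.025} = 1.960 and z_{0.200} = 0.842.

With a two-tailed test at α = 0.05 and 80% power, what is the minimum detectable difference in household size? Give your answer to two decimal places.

Minimum detectable difference ≈ 0.15 persons

δ = (z_{α/2} + z_β) · √((σ₁²+σ₂²)/n)
  = (1.960 + 0.842) · √(3.38/1143)
  = 2.802 · √0.00296
  = 2.802 · 0.0544
  = 0.1524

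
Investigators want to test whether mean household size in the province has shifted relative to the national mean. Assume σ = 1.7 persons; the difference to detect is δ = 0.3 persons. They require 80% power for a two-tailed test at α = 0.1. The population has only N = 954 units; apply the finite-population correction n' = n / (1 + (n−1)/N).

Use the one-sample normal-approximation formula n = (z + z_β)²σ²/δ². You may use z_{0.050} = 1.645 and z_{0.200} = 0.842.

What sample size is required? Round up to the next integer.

n = (z_{α/2} + z_β)² · σ² / δ²
  = (1.645 + 0.842)² · 1.7² / 0.3²
  = 6.1852 · 2.89 / 0.09
  = 198.61
Finite-population correction (N = 954): 198.61 / (1 + (198.61 − 1)/954) = 164.53.
Round up → n = 165.

n = 165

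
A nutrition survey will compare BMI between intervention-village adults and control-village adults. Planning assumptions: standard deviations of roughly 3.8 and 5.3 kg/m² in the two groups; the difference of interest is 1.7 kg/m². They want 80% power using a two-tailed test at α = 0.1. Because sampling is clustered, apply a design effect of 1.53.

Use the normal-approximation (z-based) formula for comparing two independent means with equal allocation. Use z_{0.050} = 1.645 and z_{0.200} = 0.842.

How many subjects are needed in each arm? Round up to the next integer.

n = (z_{α/2} + z_β)² · (σ₁² + σ₂²) / δ²
  = (1.645 + 0.842)² · (3.8² + 5.3² = 42.53) / 1.7²
  = 6.1852 · 42.53 / 2.89
  = 91.02
Design effect: 1.53 × 91.02 = 139.26.
Round up → n = 140 per group.

n = 140 per group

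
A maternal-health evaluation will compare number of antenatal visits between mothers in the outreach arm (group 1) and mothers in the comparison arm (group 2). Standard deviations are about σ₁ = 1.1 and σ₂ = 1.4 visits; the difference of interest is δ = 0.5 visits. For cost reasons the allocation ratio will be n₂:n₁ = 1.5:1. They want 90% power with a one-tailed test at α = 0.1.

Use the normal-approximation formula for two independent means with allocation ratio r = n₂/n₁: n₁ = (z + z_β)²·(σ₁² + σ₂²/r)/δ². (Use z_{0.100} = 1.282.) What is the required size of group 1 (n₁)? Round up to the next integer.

n₁ = (z_α + z_β)² · (σ₁² + σ₂²/r) / δ²
   = (1.282 + 1.282)² · (1.1² + 1.4²/1.5) / 0.5²
   = 6.5741 · (1.21 + 1.3067) / 0.25
   = 6.5741 · 2.5167 / 0.25
   = 66.18
Round up → n₁ = 67; n₂ = r·n₁ = 1.5 × 67 = 101.

n₁ = 67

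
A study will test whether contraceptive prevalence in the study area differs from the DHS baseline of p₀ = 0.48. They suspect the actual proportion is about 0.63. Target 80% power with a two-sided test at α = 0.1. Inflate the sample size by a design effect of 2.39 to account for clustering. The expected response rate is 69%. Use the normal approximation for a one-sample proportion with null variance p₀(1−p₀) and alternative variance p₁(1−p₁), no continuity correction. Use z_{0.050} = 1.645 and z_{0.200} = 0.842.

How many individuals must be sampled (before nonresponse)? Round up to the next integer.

n = [z_{α/2}·√(p₀q₀) + z_β·√(p₁q₁)]² / (p₁ − p₀)²
  = [1.645·√(0.48·0.52) + 0.842·√(0.63·0.37)]² / (0.15)²
  = [1.645·0.4996 + 0.842·0.4828]² / 0.0225
  = [1.2284]² / 0.0225
  = 67.06
Design effect: 2.39 × 67.06 = 160.28.
Adjust for 69% response: 160.28 / 0.69 = 232.28.
Round up → n = 233.

n = 233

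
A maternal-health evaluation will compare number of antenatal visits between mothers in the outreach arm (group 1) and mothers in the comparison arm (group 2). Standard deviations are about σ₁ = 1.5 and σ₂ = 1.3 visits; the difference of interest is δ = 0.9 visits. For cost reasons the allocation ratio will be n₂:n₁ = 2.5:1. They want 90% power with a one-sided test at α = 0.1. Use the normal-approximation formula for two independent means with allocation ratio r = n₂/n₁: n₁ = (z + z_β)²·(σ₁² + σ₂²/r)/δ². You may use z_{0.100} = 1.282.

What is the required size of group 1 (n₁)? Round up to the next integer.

n₁ = 24

n₁ = (z_α + z_β)² · (σ₁² + σ₂²/r) / δ²
   = (1.282 + 1.282)² · (1.5² + 1.3²/2.5) / 0.9²
   = 6.5741 · (2.25 + 0.676) / 0.81
   = 6.5741 · 2.926 / 0.81
   = 23.75
Round up → n₁ = 24; n₂ = r·n₁ = 2.5 × 24 = 60.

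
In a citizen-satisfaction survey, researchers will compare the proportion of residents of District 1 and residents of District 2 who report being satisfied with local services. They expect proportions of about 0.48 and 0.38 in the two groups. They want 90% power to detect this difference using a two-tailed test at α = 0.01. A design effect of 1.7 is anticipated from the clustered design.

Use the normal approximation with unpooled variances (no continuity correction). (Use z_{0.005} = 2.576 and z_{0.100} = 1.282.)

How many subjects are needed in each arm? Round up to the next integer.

n = (z_{α/2} + z_β)² · [p₁(1−p₁) + p₂(1−p₂)] / (p₁ − p₂)²
  = (2.576 + 1.282)² · (0.48·0.52 + 0.38·0.62) / (0.10)²
  = (3.858)² · (0.2496 + 0.2356) / 0.0100
  = 14.8842 · 0.4852 / 0.0100
  = 722.18
Design effect: 1.7 × 722.18 = 1227.71.
Round up → n = 1228 per group.

n = 1228 per group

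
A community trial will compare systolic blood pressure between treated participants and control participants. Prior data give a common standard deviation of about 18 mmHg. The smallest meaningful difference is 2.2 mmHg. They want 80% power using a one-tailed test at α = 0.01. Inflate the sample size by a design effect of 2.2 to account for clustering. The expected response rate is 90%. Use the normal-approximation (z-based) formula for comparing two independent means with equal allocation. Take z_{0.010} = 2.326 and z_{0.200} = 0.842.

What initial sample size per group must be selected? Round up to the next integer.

n = 3285 per group

n = (z_α + z_β)² · (σ₁² + σ₂²) / δ²
  = (2.326 + 0.842)² · (2·18² = 648) / 2.2²
  = 10.0362 · 648 / 4.84
  = 1343.69
Design effect: 2.2 × 1343.69 = 2956.12.
Adjust for 90% response: 2956.12 / 0.90 = 3284.58.
Round up → n = 3285 per group.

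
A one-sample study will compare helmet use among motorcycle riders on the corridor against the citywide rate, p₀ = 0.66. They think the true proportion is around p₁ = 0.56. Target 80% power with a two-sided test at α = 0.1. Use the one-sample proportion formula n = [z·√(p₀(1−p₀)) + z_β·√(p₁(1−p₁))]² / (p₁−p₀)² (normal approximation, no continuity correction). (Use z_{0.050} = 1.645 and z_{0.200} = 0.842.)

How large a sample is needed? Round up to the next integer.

n = 144

n = [z_{α/2}·√(p₀q₀) + z_β·√(p₁q₁)]² / (p₁ − p₀)²
  = [1.645·√(0.66·0.34) + 0.842·√(0.56·0.44)]² / (-0.10)²
  = [1.645·0.4737 + 0.842·0.4964]² / 0.0100
  = [1.1972]² / 0.0100
  = 143.33
Round up → n = 144.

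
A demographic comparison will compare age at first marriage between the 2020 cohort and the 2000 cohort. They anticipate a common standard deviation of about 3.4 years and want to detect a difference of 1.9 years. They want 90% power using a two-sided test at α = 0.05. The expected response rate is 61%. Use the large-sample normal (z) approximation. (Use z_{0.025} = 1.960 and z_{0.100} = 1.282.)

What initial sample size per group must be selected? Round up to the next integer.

n = (z_{α/2} + z_β)² · (σ₁² + σ₂²) / δ²
  = (1.960 + 1.282)² · (2·3.4² = 23.12) / 1.9²
  = 10.5106 · 23.12 / 3.61
  = 67.31
Adjust for 61% response: 67.31 / 0.61 = 110.35.
Round up → n = 111 per group.

n = 111 per group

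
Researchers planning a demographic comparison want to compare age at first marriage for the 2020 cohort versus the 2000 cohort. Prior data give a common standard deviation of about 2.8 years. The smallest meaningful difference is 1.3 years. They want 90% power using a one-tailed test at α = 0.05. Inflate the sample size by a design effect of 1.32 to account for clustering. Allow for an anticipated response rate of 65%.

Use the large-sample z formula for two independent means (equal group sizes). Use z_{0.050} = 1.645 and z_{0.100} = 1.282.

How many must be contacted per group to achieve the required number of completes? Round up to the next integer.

n = (z_α + z_β)² · (σ₁² + σ₂²) / δ²
  = (1.645 + 1.282)² · (2·2.8² = 15.68) / 1.3²
  = 8.5673 · 15.68 / 1.69
  = 79.49
Design effect: 1.32 × 79.49 = 104.92.
Adjust for 65% response: 104.92 / 0.65 = 161.42.
Round up → n = 162 per group.

n = 162 per group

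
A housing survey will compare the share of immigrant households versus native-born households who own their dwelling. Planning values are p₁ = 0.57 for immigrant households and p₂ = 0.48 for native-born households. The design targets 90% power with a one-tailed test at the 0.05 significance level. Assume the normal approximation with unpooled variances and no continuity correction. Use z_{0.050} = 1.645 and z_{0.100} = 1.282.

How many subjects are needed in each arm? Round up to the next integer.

n = (z_α + z_β)² · [p₁(1−p₁) + p₂(1−p₂)] / (p₁ − p₂)²
  = (1.645 + 1.282)² · (0.57·0.43 + 0.48·0.52) / (0.09)²
  = (2.927)² · (0.2451 + 0.2496) / 0.0081
  = 8.5673 · 0.4947 / 0.0081
  = 523.24
Round up → n = 524 per group.

n = 524 per group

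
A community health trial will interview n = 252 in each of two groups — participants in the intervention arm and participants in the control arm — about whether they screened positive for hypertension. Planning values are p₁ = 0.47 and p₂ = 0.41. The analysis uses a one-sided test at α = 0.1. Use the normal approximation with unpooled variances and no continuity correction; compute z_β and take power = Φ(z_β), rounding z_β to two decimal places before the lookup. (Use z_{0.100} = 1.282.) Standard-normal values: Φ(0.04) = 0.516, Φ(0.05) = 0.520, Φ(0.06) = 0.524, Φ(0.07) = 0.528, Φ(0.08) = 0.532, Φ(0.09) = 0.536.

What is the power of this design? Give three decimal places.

Power ≈ 0.532

z_β = |p₁−p₂|·√(n/[p₁q₁+p₂q₂]) − z_α
    = 0.06 · √(252/0.4910) − 1.282
    = 0.06 · 22.6548 − 1.282
    = 1.3593 − 1.282 = 0.0773 → 0.08
Power = Φ(0.08) = 0.532.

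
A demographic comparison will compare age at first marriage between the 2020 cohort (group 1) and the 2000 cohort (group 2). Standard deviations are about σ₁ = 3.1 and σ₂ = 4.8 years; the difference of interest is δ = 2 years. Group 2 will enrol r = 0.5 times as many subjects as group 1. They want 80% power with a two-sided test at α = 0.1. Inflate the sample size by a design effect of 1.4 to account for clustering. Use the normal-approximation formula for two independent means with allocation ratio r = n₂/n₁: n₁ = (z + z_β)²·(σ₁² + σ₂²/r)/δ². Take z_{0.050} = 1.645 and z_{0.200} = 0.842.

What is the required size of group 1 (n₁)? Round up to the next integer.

n₁ = (z_{α/2} + z_β)² · (σ₁² + σ₂²/r) / δ²
   = (1.645 + 0.842)² · (3.1² + 4.8²/0.5) / 2²
   = 6.1852 · (9.61 + 46.08) / 4
   = 6.1852 · 55.69 / 4
   = 86.11
Design effect: 1.4 × 86.11 = 120.56.
Round up → n₁ = 121; n₂ = r·n₁ = 0.5 × 121 = 61.

n₁ = 121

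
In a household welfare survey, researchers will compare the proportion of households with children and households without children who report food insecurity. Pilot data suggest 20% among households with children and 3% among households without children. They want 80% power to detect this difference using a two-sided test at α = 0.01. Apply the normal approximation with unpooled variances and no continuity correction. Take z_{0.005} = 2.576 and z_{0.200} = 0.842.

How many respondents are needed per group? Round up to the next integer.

n = (z_{α/2} + z_β)² · [p₁(1−p₁) + p₂(1−p₂)] / (p₁ − p₂)²
  = (2.576 + 0.842)² · (0.20·0.80 + 0.03·0.97) / (0.17)²
  = (3.418)² · (0.1600 + 0.0291) / 0.0289
  = 11.6827 · 0.1891 / 0.0289
  = 76.44
Round up → n = 77 per group.

n = 77 per group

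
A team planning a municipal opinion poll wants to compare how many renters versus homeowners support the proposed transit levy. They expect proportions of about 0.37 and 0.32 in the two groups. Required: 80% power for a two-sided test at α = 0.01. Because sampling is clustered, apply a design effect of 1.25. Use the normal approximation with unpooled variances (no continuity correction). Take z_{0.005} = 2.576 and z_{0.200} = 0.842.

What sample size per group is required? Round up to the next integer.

n = 2633 per group

n = (z_{α/2} + z_β)² · [p₁(1−p₁) + p₂(1−p₂)] / (p₁ − p₂)²
  = (2.576 + 0.842)² · (0.37·0.63 + 0.32·0.68) / (0.05)²
  = (3.418)² · (0.2331 + 0.2176) / 0.0025
  = 11.6827 · 0.4507 / 0.0025
  = 2106.16
Design effect: 1.25 × 2106.16 = 2632.70.
Round up → n = 2633 per group.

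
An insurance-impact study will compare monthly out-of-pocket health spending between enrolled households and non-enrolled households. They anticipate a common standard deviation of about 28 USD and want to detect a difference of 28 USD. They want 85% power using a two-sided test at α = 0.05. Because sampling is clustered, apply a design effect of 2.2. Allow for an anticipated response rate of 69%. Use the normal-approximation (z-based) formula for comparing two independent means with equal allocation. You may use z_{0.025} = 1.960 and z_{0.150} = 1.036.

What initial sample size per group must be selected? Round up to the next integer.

n = 58 per group

n = (z_{α/2} + z_β)² · (σ₁² + σ₂²) / δ²
  = (1.960 + 1.036)² · (2·28² = 1568) / 28²
  = 8.9760 · 1568 / 784
  = 17.95
Design effect: 2.2 × 17.95 = 39.49.
Adjust for 69% response: 39.49 / 0.69 = 57.24.
Round up → n = 58 per group.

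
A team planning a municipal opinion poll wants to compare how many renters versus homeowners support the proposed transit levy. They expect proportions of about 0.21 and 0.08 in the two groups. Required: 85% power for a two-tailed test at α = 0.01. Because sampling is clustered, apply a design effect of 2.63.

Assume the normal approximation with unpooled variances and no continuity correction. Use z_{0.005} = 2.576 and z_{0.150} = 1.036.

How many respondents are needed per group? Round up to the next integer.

n = (z_{α/2} + z_β)² · [p₁(1−p₁) + p₂(1−p₂)] / (p₁ − p₂)²
  = (2.576 + 1.036)² · (0.21·0.79 + 0.08·0.92) / (0.13)²
  = (3.612)² · (0.1659 + 0.0736) / 0.0169
  = 13.0465 · 0.2395 / 0.0169
  = 184.89
Design effect: 2.63 × 184.89 = 486.26.
Round up → n = 487 per group.

n = 487 per group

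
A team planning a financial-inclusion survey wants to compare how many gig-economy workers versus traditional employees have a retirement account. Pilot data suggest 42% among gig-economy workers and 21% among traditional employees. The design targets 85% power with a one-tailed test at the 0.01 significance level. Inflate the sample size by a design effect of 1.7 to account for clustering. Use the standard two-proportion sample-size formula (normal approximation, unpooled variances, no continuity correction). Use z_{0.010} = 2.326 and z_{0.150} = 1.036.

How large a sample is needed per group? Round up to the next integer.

n = 179 per group

n = (z_α + z_β)² · [p₁(1−p₁) + p₂(1−p₂)] / (p₁ − p₂)²
  = (2.326 + 1.036)² · (0.42·0.58 + 0.21·0.79) / (0.21)²
  = (3.362)² · (0.2436 + 0.1659) / 0.0441
  = 11.3030 · 0.4095 / 0.0441
  = 104.96
Design effect: 1.7 × 104.96 = 178.43.
Round up → n = 179 per group.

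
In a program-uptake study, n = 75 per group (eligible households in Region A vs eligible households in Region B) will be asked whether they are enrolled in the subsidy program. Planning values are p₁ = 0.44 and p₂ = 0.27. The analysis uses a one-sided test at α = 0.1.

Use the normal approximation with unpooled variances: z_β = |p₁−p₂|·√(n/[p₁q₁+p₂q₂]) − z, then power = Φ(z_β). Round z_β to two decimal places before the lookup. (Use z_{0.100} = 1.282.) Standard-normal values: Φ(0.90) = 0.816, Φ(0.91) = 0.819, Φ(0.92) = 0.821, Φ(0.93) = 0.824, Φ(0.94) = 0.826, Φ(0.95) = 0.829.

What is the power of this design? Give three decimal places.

z_β = |p₁−p₂|·√(n/[p₁q₁+p₂q₂]) − z_α
    = 0.17 · √(75/0.4435) − 1.282
    = 0.17 · 13.0042 − 1.282
    = 2.2107 − 1.282 = 0.9287 → 0.93
Power = Φ(0.93) = 0.824.

Power ≈ 0.824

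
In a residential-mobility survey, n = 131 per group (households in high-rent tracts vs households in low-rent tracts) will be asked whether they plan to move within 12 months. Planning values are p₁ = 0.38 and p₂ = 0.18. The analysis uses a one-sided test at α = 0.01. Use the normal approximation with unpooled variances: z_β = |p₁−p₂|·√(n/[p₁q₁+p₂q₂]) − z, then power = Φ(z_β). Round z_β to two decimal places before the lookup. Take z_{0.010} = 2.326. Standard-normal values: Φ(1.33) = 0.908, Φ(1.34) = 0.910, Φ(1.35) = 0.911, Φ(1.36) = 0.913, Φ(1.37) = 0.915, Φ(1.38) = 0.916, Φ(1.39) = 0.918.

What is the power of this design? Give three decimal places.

Power ≈ 0.915

z_β = |p₁−p₂|·√(n/[p₁q₁+p₂q₂]) − z_α
    = 0.20 · √(131/0.3832) − 2.326
    = 0.20 · 18.4894 − 2.326
    = 3.6979 − 2.326 = 1.3719 → 1.37
Power = Φ(1.37) = 0.915.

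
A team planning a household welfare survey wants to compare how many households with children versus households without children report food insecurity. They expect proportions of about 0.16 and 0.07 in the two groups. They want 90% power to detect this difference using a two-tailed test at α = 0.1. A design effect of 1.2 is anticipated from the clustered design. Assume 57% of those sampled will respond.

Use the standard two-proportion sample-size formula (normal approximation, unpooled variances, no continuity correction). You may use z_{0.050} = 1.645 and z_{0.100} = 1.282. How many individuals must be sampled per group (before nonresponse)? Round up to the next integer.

n = 445 per group

n = (z_{α/2} + z_β)² · [p₁(1−p₁) + p₂(1−p₂)] / (p₁ − p₂)²
  = (1.645 + 1.282)² · (0.16·0.84 + 0.07·0.93) / (0.09)²
  = (2.927)² · (0.1344 + 0.0651) / 0.0081
  = 8.5673 · 0.1995 / 0.0081
  = 211.01
Design effect: 1.2 × 211.01 = 253.21.
Adjust for 57% response: 253.21 / 0.57 = 444.23.
Round up → n = 445 per group.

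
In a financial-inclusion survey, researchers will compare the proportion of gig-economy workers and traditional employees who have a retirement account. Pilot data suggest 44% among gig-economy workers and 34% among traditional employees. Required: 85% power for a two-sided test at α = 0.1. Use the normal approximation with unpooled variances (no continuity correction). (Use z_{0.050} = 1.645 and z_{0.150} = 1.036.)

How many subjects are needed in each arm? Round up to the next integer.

n = 339 per group

n = (z_{α/2} + z_β)² · [p₁(1−p₁) + p₂(1−p₂)] / (p₁ − p₂)²
  = (1.645 + 1.036)² · (0.44·0.56 + 0.34·0.66) / (0.10)²
  = (2.681)² · (0.2464 + 0.2244) / 0.0100
  = 7.1878 · 0.4708 / 0.0100
  = 338.40
Round up → n = 339 per group.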